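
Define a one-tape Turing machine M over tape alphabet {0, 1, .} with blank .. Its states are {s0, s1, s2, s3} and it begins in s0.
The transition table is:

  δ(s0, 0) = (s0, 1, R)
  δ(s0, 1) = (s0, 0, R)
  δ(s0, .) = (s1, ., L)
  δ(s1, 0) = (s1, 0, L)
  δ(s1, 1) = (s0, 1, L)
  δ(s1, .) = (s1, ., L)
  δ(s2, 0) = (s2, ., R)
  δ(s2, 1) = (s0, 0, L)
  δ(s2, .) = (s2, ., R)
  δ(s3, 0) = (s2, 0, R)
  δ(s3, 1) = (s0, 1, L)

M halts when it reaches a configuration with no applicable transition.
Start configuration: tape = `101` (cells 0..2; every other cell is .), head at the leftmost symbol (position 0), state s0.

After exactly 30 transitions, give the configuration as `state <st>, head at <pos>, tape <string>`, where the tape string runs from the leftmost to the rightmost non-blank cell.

state=s0 head=0 tape=[1]01.   (s0,1)→(s0,0,R)
state=s0 head=1 tape=0[0]1.   (s0,0)→(s0,1,R)
state=s0 head=2 tape=01[1].   (s0,1)→(s0,0,R)
state=s0 head=3 tape=010[.]   (s0,.)→(s1,.,L)
state=s1 head=2 tape=01[0].   (s1,0)→(s1,0,L)
state=s1 head=1 tape=0[1]0.   (s1,1)→(s0,1,L)
state=s0 head=0 tape=[0]10.   (s0,0)→(s0,1,R)
state=s0 head=1 tape=1[1]0.   (s0,1)→(s0,0,R)
state=s0 head=2 tape=10[0].   (s0,0)→(s0,1,R)
state=s0 head=3 tape=101[.]   (s0,.)→(s1,.,L)
state=s1 head=2 tape=10[1].   (s1,1)→(s0,1,L)
state=s0 head=1 tape=1[0]1.   (s0,0)→(s0,1,R)
state=s0 head=2 tape=11[1].   (s0,1)→(s0,0,R)
state=s0 head=3 tape=110[.]   (s0,.)→(s1,.,L)
state=s1 head=2 tape=11[0].   (s1,0)→(s1,0,L)
state=s1 head=1 tape=1[1]0.   (s1,1)→(s0,1,L)
state=s0 head=0 tape=[1]10.   (s0,1)→(s0,0,R)
state=s0 head=1 tape=0[1]0.   (s0,1)→(s0,0,R)
state=s0 head=2 tape=00[0].   (s0,0)→(s0,1,R)
state=s0 head=3 tape=001[.]   (s0,.)→(s1,.,L)
state=s1 head=2 tape=00[1].   (s1,1)→(s0,1,L)
state=s0 head=1 tape=0[0]1.   (s0,0)→(s0,1,R)
state=s0 head=2 tape=01[1].   (s0,1)→(s0,0,R)
state=s0 head=3 tape=010[.]   (s0,.)→(s1,.,L)
state=s1 head=2 tape=01[0].   (s1,0)→(s1,0,L)
state=s1 head=1 tape=0[1]0.   (s1,1)→(s0,1,L)
state=s0 head=0 tape=[0]10.   (s0,0)→(s0,1,R)
state=s0 head=1 tape=1[1]0.   (s0,1)→(s0,0,R)
state=s0 head=2 tape=10[0].   (s0,0)→(s0,1,R)
state=s0 head=3 tape=101[.]   (s0,.)→(s1,.,L)
state=s1 head=2 tape=10[1].
After 30 steps: state s1, head at 2, tape 101.

state s1, head at 2, tape 101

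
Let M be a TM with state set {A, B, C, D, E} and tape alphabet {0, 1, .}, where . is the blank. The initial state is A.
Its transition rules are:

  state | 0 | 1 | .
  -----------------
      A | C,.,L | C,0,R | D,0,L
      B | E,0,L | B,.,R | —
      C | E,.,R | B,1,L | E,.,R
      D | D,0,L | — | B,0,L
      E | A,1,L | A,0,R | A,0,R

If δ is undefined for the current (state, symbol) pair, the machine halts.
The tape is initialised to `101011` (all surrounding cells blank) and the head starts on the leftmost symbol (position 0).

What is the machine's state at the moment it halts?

B

A | .[1]01011.   read 1 → write 0, move R, go to C
C | .0[0]1011.   read 0 → write ., move R, go to E
E | .0.[1]011.   read 1 → write 0, move R, go to A
A | .0.0[0]11.   read 0 → write ., move L, go to C
C | .0.[0].11.   read 0 → write ., move R, go to E
E | .0..[.]11.   read . → write 0, move R, go to A
A | .0..0[1]1.   read 1 → write 0, move R, go to C
C | .0..00[1].   read 1 → write 1, move L, go to B
B | .0..0[0]1.   read 0 → write 0, move L, go to E
E | .0..[0]01.   read 0 → write 1, move L, go to A
A | .0.[.]101.   read . → write 0, move L, go to D
D | .0[.]0101.   read . → write 0, move L, go to B
B | .[0]00101.   read 0 → write 0, move L, go to E
E | [.]000101.   read . → write 0, move R, go to A
A | 0[0]00101.   read 0 → write ., move L, go to C
C | [0].00101.   read 0 → write ., move R, go to E
E | .[.]00101.   read . → write 0, move R, go to A
A | .0[0]0101.   read 0 → write ., move L, go to C
C | .[0].0101.   read 0 → write ., move R, go to E
E | ..[.]0101.   read . → write 0, move R, go to A
A | ..0[0]101.   read 0 → write ., move L, go to C
C | ..[0].101.   read 0 → write ., move R, go to E
E | ...[.]101.   read . → write 0, move R, go to A
A | ...0[1]01.   read 1 → write 0, move R, go to C
C | ...00[0]1.   read 0 → write ., move R, go to E
E | ...00.[1].   read 1 → write 0, move R, go to A
A | ...00.0[.]   read . → write 0, move L, go to D
D | ...00.[0]0   read 0 → write 0, move L, go to D
D | ...00[.]00   read . → write 0, move L, go to B
B | ...0[0]000   read 0 → write 0, move L, go to E
E | ...[0]0000   read 0 → write 1, move L, go to A
A | ..[.]10000   read . → write 0, move L, go to D
D | .[.]010000   read . → write 0, move L, go to B
B | [.]0010000
No transition is defined for (B, .); M halts in state B.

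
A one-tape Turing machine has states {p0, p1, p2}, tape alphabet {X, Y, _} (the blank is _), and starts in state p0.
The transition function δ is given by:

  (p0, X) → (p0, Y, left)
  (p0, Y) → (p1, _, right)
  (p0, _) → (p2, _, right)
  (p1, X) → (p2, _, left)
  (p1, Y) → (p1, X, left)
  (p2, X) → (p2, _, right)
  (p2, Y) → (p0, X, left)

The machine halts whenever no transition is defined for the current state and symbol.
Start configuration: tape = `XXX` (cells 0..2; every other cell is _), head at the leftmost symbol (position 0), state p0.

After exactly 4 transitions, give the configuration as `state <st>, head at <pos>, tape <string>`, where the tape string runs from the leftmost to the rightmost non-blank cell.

p0 | _[X]XX   read X → write Y, move left, go to p0
p0 | [_]YXX   read _ → write _, move right, go to p2
p2 | _[Y]XX   read Y → write X, move left, go to p0
p0 | [_]XXX   read _ → write _, move right, go to p2
p2 | _[X]XX
After 4 steps: state p2, head at 0, tape XXX.

state p2, head at 0, tape XXX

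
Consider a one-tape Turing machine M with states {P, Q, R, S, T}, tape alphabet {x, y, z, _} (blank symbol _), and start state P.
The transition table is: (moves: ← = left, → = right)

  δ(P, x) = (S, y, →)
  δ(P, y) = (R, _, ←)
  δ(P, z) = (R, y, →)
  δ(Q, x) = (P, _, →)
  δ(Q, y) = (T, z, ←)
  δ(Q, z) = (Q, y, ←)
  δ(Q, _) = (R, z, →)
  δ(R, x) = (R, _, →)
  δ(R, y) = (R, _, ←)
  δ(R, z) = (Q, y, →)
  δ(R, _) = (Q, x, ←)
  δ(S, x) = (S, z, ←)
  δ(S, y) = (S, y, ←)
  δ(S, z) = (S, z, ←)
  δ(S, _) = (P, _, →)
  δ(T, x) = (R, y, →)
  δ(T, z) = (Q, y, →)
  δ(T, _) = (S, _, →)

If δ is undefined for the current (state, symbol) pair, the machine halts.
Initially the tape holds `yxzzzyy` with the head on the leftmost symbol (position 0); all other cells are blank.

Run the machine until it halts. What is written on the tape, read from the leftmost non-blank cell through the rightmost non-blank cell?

zzzzz_yzy

P | __[y]xzzzyy   read y → write _, move ←, go to R
R | _[_]_xzzzyy   read _ → write x, move ←, go to Q
Q | [_]x_xzzzyy   read _ → write z, move →, go to R
R | z[x]_xzzzyy   read x → write _, move →, go to R
R | z_[_]xzzzyy   read _ → write x, move ←, go to Q
Q | z[_]xxzzzyy   read _ → write z, move →, go to R
R | zz[x]xzzzyy   read x → write _, move →, go to R
R | zz_[x]zzzyy   read x → write _, move →, go to R
R | zz__[z]zzyy   read z → write y, move →, go to Q
Q | zz__y[z]zyy   read z → write y, move ←, go to Q
Q | zz__[y]yzyy   read y → write z, move ←, go to T
T | zz_[_]zyzyy   read _ → write _, move →, go to S
S | zz__[z]yzyy   read z → write z, move ←, go to S
S | zz_[_]zyzyy   read _ → write _, move →, go to P
P | zz__[z]yzyy   read z → write y, move →, go to R
R | zz__y[y]zyy   read y → write _, move ←, go to R
R | zz__[y]_zyy   read y → write _, move ←, go to R
R | zz_[_]__zyy   read _ → write x, move ←, go to Q
Q | zz[_]x__zyy   read _ → write z, move →, go to R
R | zzz[x]__zyy   read x → write _, move →, go to R
R | zzz_[_]_zyy   read _ → write x, move ←, go to Q
Q | zzz[_]x_zyy   read _ → write z, move →, go to R
R | zzzz[x]_zyy   read x → write _, move →, go to R
R | zzzz_[_]zyy   read _ → write x, move ←, go to Q
Q | zzzz[_]xzyy   read _ → write z, move →, go to R
R | zzzzz[x]zyy   read x → write _, move →, go to R
R | zzzzz_[z]yy   read z → write y, move →, go to Q
Q | zzzzz_y[y]y   read y → write z, move ←, go to T
T | zzzzz_[y]zy
The non-blank tape span at halt is zzzzz_yzy.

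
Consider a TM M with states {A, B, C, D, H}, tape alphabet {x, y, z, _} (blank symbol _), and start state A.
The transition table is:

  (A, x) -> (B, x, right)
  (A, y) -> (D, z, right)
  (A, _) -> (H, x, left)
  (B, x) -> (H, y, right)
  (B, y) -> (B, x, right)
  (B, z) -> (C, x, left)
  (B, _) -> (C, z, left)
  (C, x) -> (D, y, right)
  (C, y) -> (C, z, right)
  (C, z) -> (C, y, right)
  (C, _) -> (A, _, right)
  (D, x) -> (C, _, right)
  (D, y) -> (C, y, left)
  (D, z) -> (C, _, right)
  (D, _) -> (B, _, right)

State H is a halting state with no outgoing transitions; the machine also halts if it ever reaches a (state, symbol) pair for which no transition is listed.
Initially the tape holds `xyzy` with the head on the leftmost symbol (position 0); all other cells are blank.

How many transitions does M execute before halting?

8

state=A head=0 tape=[x]yzy__   (A,x)→(B,x,right)
state=B head=1 tape=x[y]zy__   (B,y)→(B,x,right)
state=B head=2 tape=xx[z]y__   (B,z)→(C,x,left)
state=C head=1 tape=x[x]xy__   (C,x)→(D,y,right)
state=D head=2 tape=xy[x]y__   (D,x)→(C,_,right)
state=C head=3 tape=xy_[y]__   (C,y)→(C,z,right)
state=C head=4 tape=xy_z[_]_   (C,_)→(A,_,right)
state=A head=5 tape=xy_z_[_]   (A,_)→(H,x,left)
state=H head=4 tape=xy_z[_]x
M halts after 8 transitions.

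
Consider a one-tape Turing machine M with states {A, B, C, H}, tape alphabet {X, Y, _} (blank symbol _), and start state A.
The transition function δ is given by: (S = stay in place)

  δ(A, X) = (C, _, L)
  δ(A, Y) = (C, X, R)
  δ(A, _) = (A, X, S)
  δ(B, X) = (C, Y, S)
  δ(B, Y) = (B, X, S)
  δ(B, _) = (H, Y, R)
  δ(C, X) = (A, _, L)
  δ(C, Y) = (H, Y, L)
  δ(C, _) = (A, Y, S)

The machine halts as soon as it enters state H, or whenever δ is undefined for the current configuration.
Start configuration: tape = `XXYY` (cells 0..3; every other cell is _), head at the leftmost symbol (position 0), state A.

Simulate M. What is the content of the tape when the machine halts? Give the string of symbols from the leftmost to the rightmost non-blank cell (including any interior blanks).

A | ___[X]XYY   read X → write _, move L, go to C
C | __[_]_XYY   read _ → write Y, move S, go to A
A | __[Y]_XYY   read Y → write X, move R, go to C
C | __X[_]XYY   read _ → write Y, move S, go to A
A | __X[Y]XYY   read Y → write X, move R, go to C
C | __XX[X]YY   read X → write _, move L, go to A
A | __X[X]_YY   read X → write _, move L, go to C
C | __[X]__YY   read X → write _, move L, go to A
A | _[_]___YY   read _ → write X, move S, go to A
A | _[X]___YY   read X → write _, move L, go to C
C | [_]____YY   read _ → write Y, move S, go to A
A | [Y]____YY   read Y → write X, move R, go to C
C | X[_]___YY   read _ → write Y, move S, go to A
A | X[Y]___YY   read Y → write X, move R, go to C
C | XX[_]__YY   read _ → write Y, move S, go to A
A | XX[Y]__YY   read Y → write X, move R, go to C
C | XXX[_]_YY   read _ → write Y, move S, go to A
A | XXX[Y]_YY   read Y → write X, move R, go to C
C | XXXX[_]YY   read _ → write Y, move S, go to A
A | XXXX[Y]YY   read Y → write X, move R, go to C
C | XXXXX[Y]Y   read Y → write Y, move L, go to H
H | XXXX[X]YY
The non-blank tape span at halt is XXXXXYY.

XXXXXYY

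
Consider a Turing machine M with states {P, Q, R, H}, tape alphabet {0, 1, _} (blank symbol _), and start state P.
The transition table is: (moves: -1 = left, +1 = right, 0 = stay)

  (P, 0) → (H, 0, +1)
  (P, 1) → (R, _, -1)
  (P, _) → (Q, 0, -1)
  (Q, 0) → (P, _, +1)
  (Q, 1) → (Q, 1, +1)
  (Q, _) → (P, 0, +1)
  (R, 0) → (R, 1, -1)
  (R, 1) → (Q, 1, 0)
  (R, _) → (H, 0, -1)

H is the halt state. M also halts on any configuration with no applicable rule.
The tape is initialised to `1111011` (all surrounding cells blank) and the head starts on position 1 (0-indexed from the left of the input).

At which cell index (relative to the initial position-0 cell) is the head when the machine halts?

state=P head=1 tape=1[1]11011   (P,1)→(R,_,-1)
state=R head=0 tape=[1]_11011   (R,1)→(Q,1,0)
state=Q head=0 tape=[1]_11011   (Q,1)→(Q,1,+1)
state=Q head=1 tape=1[_]11011   (Q,_)→(P,0,+1)
state=P head=2 tape=10[1]1011   (P,1)→(R,_,-1)
state=R head=1 tape=1[0]_1011   (R,0)→(R,1,-1)
state=R head=0 tape=[1]1_1011   (R,1)→(Q,1,0)
state=Q head=0 tape=[1]1_1011   (Q,1)→(Q,1,+1)
state=Q head=1 tape=1[1]_1011   (Q,1)→(Q,1,+1)
state=Q head=2 tape=11[_]1011   (Q,_)→(P,0,+1)
state=P head=3 tape=110[1]011   (P,1)→(R,_,-1)
state=R head=2 tape=11[0]_011   (R,0)→(R,1,-1)
state=R head=1 tape=1[1]1_011   (R,1)→(Q,1,0)
state=Q head=1 tape=1[1]1_011   (Q,1)→(Q,1,+1)
state=Q head=2 tape=11[1]_011   (Q,1)→(Q,1,+1)
state=Q head=3 tape=111[_]011   (Q,_)→(P,0,+1)
state=P head=4 tape=1110[0]11   (P,0)→(H,0,+1)
state=H head=5 tape=11100[1]1
At halt the head is at cell 5.

5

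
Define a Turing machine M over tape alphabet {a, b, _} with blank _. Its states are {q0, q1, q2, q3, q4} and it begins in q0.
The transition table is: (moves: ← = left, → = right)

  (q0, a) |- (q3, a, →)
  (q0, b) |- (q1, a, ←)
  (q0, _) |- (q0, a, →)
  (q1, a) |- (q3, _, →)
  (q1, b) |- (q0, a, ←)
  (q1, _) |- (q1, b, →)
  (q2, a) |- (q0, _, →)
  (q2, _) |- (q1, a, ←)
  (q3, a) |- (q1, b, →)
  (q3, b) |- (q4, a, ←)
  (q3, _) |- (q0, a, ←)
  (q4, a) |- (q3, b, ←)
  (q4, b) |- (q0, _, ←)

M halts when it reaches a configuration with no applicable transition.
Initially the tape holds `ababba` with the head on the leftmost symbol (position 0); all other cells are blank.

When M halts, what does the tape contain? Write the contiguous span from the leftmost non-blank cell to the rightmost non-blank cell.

b_b_b_aba

state=q0 head=0 tape=___[a]babba   (q0,a)→(q3,a,→)
state=q3 head=1 tape=___a[b]abba   (q3,b)→(q4,a,←)
state=q4 head=0 tape=___[a]aabba   (q4,a)→(q3,b,←)
state=q3 head=-1 tape=__[_]baabba   (q3,_)→(q0,a,←)
state=q0 head=-2 tape=_[_]abaabba   (q0,_)→(q0,a,→)
state=q0 head=-1 tape=_a[a]baabba   (q0,a)→(q3,a,→)
state=q3 head=0 tape=_aa[b]aabba   (q3,b)→(q4,a,←)
state=q4 head=-1 tape=_a[a]aaabba   (q4,a)→(q3,b,←)
state=q3 head=-2 tape=_[a]baaabba   (q3,a)→(q1,b,→)
state=q1 head=-1 tape=_b[b]aaabba   (q1,b)→(q0,a,←)
state=q0 head=-2 tape=_[b]aaaabba   (q0,b)→(q1,a,←)
state=q1 head=-3 tape=[_]aaaaabba   (q1,_)→(q1,b,→)
state=q1 head=-2 tape=b[a]aaaabba   (q1,a)→(q3,_,→)
state=q3 head=-1 tape=b_[a]aaabba   (q3,a)→(q1,b,→)
state=q1 head=0 tape=b_b[a]aabba   (q1,a)→(q3,_,→)
state=q3 head=1 tape=b_b_[a]abba   (q3,a)→(q1,b,→)
state=q1 head=2 tape=b_b_b[a]bba   (q1,a)→(q3,_,→)
state=q3 head=3 tape=b_b_b_[b]ba   (q3,b)→(q4,a,←)
state=q4 head=2 tape=b_b_b[_]aba
The non-blank tape span at halt is b_b_b_aba.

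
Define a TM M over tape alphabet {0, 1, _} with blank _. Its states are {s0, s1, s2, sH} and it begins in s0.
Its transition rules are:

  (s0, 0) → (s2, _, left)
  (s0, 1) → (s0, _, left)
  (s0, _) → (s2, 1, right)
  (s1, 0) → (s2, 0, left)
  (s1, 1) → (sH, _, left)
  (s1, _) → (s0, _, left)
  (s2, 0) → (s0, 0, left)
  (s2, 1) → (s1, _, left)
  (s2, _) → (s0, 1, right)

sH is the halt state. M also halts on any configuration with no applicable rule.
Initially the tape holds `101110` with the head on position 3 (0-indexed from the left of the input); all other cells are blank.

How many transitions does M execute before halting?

29

s0 | ___101[1]10   read 1 → write _, move left, go to s0
s0 | ___10[1]_10   read 1 → write _, move left, go to s0
s0 | ___1[0]__10   read 0 → write _, move left, go to s2
s2 | ___[1]___10   read 1 → write _, move left, go to s1
s1 | __[_]____10   read _ → write _, move left, go to s0
s0 | _[_]_____10   read _ → write 1, move right, go to s2
s2 | _1[_]____10   read _ → write 1, move right, go to s0
s0 | _11[_]___10   read _ → write 1, move right, go to s2
s2 | _111[_]__10   read _ → write 1, move right, go to s0
s0 | _1111[_]_10   read _ → write 1, move right, go to s2
s2 | _11111[_]10   read _ → write 1, move right, go to s0
s0 | _111111[1]0   read 1 → write _, move left, go to s0
s0 | _11111[1]_0   read 1 → write _, move left, go to s0
s0 | _1111[1]__0   read 1 → write _, move left, go to s0
s0 | _111[1]___0   read 1 → write _, move left, go to s0
s0 | _11[1]____0   read 1 → write _, move left, go to s0
s0 | _1[1]_____0   read 1 → write _, move left, go to s0
s0 | _[1]______0   read 1 → write _, move left, go to s0
s0 | [_]_______0   read _ → write 1, move right, go to s2
s2 | 1[_]______0   read _ → write 1, move right, go to s0
s0 | 11[_]_____0   read _ → write 1, move right, go to s2
s2 | 111[_]____0   read _ → write 1, move right, go to s0
s0 | 1111[_]___0   read _ → write 1, move right, go to s2
s2 | 11111[_]__0   read _ → write 1, move right, go to s0
s0 | 111111[_]_0   read _ → write 1, move right, go to s2
s2 | 1111111[_]0   read _ → write 1, move right, go to s0
s0 | 11111111[0]   read 0 → write _, move left, go to s2
s2 | 1111111[1]_   read 1 → write _, move left, go to s1
s1 | 111111[1]__   read 1 → write _, move left, go to sH
sH | 11111[1]___
M halts after 29 transitions.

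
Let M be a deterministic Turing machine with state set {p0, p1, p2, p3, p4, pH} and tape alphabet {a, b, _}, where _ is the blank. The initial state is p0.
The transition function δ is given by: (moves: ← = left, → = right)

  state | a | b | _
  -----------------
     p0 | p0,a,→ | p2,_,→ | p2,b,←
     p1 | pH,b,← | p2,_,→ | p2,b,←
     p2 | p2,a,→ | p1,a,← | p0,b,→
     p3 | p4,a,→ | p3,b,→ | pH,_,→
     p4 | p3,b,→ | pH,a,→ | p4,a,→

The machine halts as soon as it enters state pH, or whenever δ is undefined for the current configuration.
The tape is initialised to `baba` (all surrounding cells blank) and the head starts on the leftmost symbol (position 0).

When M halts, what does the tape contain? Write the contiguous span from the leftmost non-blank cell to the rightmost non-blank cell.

state=p0 head=0 tape=[b]aba   (p0,b)→(p2,_,→)
state=p2 head=1 tape=_[a]ba   (p2,a)→(p2,a,→)
state=p2 head=2 tape=_a[b]a   (p2,b)→(p1,a,←)
state=p1 head=1 tape=_[a]aa   (p1,a)→(pH,b,←)
state=pH head=0 tape=[_]baa
The non-blank tape span at halt is baa.

baa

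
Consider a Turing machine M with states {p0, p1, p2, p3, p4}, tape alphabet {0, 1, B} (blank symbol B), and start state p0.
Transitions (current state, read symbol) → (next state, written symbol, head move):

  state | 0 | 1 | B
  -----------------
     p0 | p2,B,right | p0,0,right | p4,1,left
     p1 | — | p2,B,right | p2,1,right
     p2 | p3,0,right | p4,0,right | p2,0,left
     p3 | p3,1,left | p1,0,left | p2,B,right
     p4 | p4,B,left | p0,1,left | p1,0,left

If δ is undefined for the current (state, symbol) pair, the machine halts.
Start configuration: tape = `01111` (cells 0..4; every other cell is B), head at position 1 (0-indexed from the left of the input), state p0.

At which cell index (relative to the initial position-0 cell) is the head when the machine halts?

-2

state=p0 head=1 tape=BBB0[1]111B   (p0,1)→(p0,0,right)
state=p0 head=2 tape=BBB00[1]11B   (p0,1)→(p0,0,right)
state=p0 head=3 tape=BBB000[1]1B   (p0,1)→(p0,0,right)
state=p0 head=4 tape=BBB0000[1]B   (p0,1)→(p0,0,right)
state=p0 head=5 tape=BBB00000[B]   (p0,B)→(p4,1,left)
state=p4 head=4 tape=BBB0000[0]1   (p4,0)→(p4,B,left)
state=p4 head=3 tape=BBB000[0]B1   (p4,0)→(p4,B,left)
state=p4 head=2 tape=BBB00[0]BB1   (p4,0)→(p4,B,left)
state=p4 head=1 tape=BBB0[0]BBB1   (p4,0)→(p4,B,left)
state=p4 head=0 tape=BBB[0]BBBB1   (p4,0)→(p4,B,left)
state=p4 head=-1 tape=BB[B]BBBBB1   (p4,B)→(p1,0,left)
state=p1 head=-2 tape=B[B]0BBBBB1   (p1,B)→(p2,1,right)
state=p2 head=-1 tape=B1[0]BBBBB1   (p2,0)→(p3,0,right)
state=p3 head=0 tape=B10[B]BBBB1   (p3,B)→(p2,B,right)
state=p2 head=1 tape=B10B[B]BBB1   (p2,B)→(p2,0,left)
state=p2 head=0 tape=B10[B]0BBB1   (p2,B)→(p2,0,left)
state=p2 head=-1 tape=B1[0]00BBB1   (p2,0)→(p3,0,right)
state=p3 head=0 tape=B10[0]0BBB1   (p3,0)→(p3,1,left)
state=p3 head=-1 tape=B1[0]10BBB1   (p3,0)→(p3,1,left)
state=p3 head=-2 tape=B[1]110BBB1   (p3,1)→(p1,0,left)
state=p1 head=-3 tape=[B]0110BBB1   (p1,B)→(p2,1,right)
state=p2 head=-2 tape=1[0]110BBB1   (p2,0)→(p3,0,right)
state=p3 head=-1 tape=10[1]10BBB1   (p3,1)→(p1,0,left)
state=p1 head=-2 tape=1[0]010BBB1
At halt the head is at cell -2.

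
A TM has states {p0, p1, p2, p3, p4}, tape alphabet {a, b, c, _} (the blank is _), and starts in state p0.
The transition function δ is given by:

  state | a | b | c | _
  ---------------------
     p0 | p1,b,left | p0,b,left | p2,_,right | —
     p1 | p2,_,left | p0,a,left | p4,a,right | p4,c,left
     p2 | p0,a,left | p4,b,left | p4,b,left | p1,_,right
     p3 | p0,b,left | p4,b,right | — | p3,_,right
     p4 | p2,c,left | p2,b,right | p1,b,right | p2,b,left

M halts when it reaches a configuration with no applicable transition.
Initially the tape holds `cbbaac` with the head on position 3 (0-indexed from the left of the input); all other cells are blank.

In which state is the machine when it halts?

p0

p0 | _cbb[a]ac   read a → write b, move left, go to p1
p1 | _cb[b]bac   read b → write a, move left, go to p0
p0 | _c[b]abac   read b → write b, move left, go to p0
p0 | _[c]babac   read c → write _, move right, go to p2
p2 | __[b]abac   read b → write b, move left, go to p4
p4 | _[_]babac   read _ → write b, move left, go to p2
p2 | [_]bbabac   read _ → write _, move right, go to p1
p1 | _[b]babac   read b → write a, move left, go to p0
p0 | [_]ababac
No transition is defined for (p0, _); M halts in state p0.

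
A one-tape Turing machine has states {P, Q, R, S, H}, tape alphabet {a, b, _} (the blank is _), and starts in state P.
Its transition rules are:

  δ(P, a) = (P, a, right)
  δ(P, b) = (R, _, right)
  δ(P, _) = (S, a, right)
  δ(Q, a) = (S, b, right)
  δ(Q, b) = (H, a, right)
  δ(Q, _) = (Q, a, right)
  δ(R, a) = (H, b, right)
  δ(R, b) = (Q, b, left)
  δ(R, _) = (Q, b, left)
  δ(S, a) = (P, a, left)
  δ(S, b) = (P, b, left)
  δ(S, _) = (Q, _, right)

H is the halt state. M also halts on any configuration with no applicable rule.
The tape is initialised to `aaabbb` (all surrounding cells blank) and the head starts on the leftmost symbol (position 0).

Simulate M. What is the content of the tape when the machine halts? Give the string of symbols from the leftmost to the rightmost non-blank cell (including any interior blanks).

aaaaab

state=P head=0 tape=[a]aabbb   (P,a)→(P,a,right)
state=P head=1 tape=a[a]abbb   (P,a)→(P,a,right)
state=P head=2 tape=aa[a]bbb   (P,a)→(P,a,right)
state=P head=3 tape=aaa[b]bb   (P,b)→(R,_,right)
state=R head=4 tape=aaa_[b]b   (R,b)→(Q,b,left)
state=Q head=3 tape=aaa[_]bb   (Q,_)→(Q,a,right)
state=Q head=4 tape=aaaa[b]b   (Q,b)→(H,a,right)
state=H head=5 tape=aaaaa[b]
The non-blank tape span at halt is aaaaab.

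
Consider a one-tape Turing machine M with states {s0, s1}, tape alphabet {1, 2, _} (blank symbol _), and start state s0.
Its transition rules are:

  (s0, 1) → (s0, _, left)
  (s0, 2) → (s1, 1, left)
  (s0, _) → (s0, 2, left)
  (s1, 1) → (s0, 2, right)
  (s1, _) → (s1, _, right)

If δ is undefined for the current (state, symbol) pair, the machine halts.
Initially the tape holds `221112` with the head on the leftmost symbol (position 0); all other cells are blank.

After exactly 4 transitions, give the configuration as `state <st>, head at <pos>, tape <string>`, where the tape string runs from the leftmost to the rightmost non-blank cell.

state s1, head at 0, tape 211112

state=s0 head=0 tape=_[2]21112   (s0,2)→(s1,1,left)
state=s1 head=-1 tape=[_]121112   (s1,_)→(s1,_,right)
state=s1 head=0 tape=_[1]21112   (s1,1)→(s0,2,right)
state=s0 head=1 tape=_2[2]1112   (s0,2)→(s1,1,left)
state=s1 head=0 tape=_[2]11112
After 4 steps: state s1, head at 0, tape 211112.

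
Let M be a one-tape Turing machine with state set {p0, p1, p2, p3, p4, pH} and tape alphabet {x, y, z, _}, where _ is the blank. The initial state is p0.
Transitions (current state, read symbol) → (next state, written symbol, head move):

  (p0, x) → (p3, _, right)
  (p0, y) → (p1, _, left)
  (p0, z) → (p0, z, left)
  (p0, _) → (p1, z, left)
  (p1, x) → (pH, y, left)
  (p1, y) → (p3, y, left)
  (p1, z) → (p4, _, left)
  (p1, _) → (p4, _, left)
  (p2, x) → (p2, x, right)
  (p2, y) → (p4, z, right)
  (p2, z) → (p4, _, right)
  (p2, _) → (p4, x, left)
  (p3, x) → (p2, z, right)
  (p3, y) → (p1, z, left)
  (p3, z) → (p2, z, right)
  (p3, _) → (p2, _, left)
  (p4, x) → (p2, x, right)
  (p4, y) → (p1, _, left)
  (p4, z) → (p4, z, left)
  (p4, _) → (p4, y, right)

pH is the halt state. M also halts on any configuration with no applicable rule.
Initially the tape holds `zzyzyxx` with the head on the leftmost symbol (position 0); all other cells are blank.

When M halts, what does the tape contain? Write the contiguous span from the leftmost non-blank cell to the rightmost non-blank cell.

yxxxy_zzyzyxx

state=p0 head=0 tape=______[z]zyzyxx   (p0,z)→(p0,z,left)
state=p0 head=-1 tape=_____[_]zzyzyxx   (p0,_)→(p1,z,left)
state=p1 head=-2 tape=____[_]zzzyzyxx   (p1,_)→(p4,_,left)
state=p4 head=-3 tape=___[_]_zzzyzyxx   (p4,_)→(p4,y,right)
state=p4 head=-2 tape=___y[_]zzzyzyxx   (p4,_)→(p4,y,right)
state=p4 head=-1 tape=___yy[z]zzyzyxx   (p4,z)→(p4,z,left)
state=p4 head=-2 tape=___y[y]zzzyzyxx   (p4,y)→(p1,_,left)
state=p1 head=-3 tape=___[y]_zzzyzyxx   (p1,y)→(p3,y,left)
state=p3 head=-4 tape=__[_]y_zzzyzyxx   (p3,_)→(p2,_,left)
state=p2 head=-5 tape=_[_]_y_zzzyzyxx   (p2,_)→(p4,x,left)
state=p4 head=-6 tape=[_]x_y_zzzyzyxx   (p4,_)→(p4,y,right)
state=p4 head=-5 tape=y[x]_y_zzzyzyxx   (p4,x)→(p2,x,right)
state=p2 head=-4 tape=yx[_]y_zzzyzyxx   (p2,_)→(p4,x,left)
state=p4 head=-5 tape=y[x]xy_zzzyzyxx   (p4,x)→(p2,x,right)
state=p2 head=-4 tape=yx[x]y_zzzyzyxx   (p2,x)→(p2,x,right)
state=p2 head=-3 tape=yxx[y]_zzzyzyxx   (p2,y)→(p4,z,right)
state=p4 head=-2 tape=yxxz[_]zzzyzyxx   (p4,_)→(p4,y,right)
state=p4 head=-1 tape=yxxzy[z]zzyzyxx   (p4,z)→(p4,z,left)
state=p4 head=-2 tape=yxxz[y]zzzyzyxx   (p4,y)→(p1,_,left)
state=p1 head=-3 tape=yxx[z]_zzzyzyxx   (p1,z)→(p4,_,left)
state=p4 head=-4 tape=yx[x]__zzzyzyxx   (p4,x)→(p2,x,right)
state=p2 head=-3 tape=yxx[_]_zzzyzyxx   (p2,_)→(p4,x,left)
state=p4 head=-4 tape=yx[x]x_zzzyzyxx   (p4,x)→(p2,x,right)
state=p2 head=-3 tape=yxx[x]_zzzyzyxx   (p2,x)→(p2,x,right)
state=p2 head=-2 tape=yxxx[_]zzzyzyxx   (p2,_)→(p4,x,left)
state=p4 head=-3 tape=yxx[x]xzzzyzyxx   (p4,x)→(p2,x,right)
state=p2 head=-2 tape=yxxx[x]zzzyzyxx   (p2,x)→(p2,x,right)
state=p2 head=-1 tape=yxxxx[z]zzyzyxx   (p2,z)→(p4,_,right)
state=p4 head=0 tape=yxxxx_[z]zyzyxx   (p4,z)→(p4,z,left)
state=p4 head=-1 tape=yxxxx[_]zzyzyxx   (p4,_)→(p4,y,right)
state=p4 head=0 tape=yxxxxy[z]zyzyxx   (p4,z)→(p4,z,left)
state=p4 head=-1 tape=yxxxx[y]zzyzyxx   (p4,y)→(p1,_,left)
state=p1 head=-2 tape=yxxx[x]_zzyzyxx   (p1,x)→(pH,y,left)
state=pH head=-3 tape=yxx[x]y_zzyzyxx
The non-blank tape span at halt is yxxxy_zzyzyxx.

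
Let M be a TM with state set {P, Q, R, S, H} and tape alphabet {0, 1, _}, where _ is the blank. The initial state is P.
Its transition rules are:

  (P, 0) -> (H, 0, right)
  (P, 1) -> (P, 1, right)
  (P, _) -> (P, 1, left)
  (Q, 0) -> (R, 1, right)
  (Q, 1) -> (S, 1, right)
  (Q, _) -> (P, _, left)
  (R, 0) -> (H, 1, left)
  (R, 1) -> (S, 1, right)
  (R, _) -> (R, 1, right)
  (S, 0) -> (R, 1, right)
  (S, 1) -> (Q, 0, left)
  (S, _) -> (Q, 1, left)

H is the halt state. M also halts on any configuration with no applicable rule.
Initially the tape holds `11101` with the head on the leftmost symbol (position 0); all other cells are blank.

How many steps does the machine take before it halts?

state=P head=0 tape=[1]1101   (P,1)→(P,1,right)
state=P head=1 tape=1[1]101   (P,1)→(P,1,right)
state=P head=2 tape=11[1]01   (P,1)→(P,1,right)
state=P head=3 tape=111[0]1   (P,0)→(H,0,right)
state=H head=4 tape=1110[1]
M halts after 4 transitions.

4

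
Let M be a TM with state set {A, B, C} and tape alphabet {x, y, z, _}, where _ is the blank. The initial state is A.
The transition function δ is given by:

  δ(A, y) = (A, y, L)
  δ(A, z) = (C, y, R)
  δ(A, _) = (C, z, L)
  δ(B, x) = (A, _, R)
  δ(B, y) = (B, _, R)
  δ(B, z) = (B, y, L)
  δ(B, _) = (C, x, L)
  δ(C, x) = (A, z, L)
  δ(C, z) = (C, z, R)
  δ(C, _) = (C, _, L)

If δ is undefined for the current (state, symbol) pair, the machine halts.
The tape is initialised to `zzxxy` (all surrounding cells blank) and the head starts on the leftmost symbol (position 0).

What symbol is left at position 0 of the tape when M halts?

A | [z]zxxy   read z → write y, move R, go to C
C | y[z]xxy   read z → write z, move R, go to C
C | yz[x]xy   read x → write z, move L, go to A
A | y[z]zxy   read z → write y, move R, go to C
C | yy[z]xy   read z → write z, move R, go to C
C | yyz[x]y   read x → write z, move L, go to A
A | yy[z]zy   read z → write y, move R, go to C
C | yyy[z]y   read z → write z, move R, go to C
C | yyyz[y]
Cell 0 holds y when M halts.

y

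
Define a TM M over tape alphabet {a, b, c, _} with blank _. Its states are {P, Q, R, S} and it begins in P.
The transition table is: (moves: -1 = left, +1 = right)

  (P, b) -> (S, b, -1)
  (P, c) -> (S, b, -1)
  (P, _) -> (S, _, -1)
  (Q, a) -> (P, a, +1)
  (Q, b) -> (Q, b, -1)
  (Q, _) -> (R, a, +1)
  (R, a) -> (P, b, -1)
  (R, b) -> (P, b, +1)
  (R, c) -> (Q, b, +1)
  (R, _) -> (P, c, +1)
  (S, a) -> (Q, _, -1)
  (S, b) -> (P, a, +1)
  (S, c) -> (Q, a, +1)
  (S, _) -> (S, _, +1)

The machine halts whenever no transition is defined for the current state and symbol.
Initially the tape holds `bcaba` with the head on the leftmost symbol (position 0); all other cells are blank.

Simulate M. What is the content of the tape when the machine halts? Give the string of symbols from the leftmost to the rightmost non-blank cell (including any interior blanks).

P | __[b]caba   read b → write b, move -1, go to S
S | _[_]bcaba   read _ → write _, move +1, go to S
S | __[b]caba   read b → write a, move +1, go to P
P | __a[c]aba   read c → write b, move -1, go to S
S | __[a]baba   read a → write _, move -1, go to Q
Q | _[_]_baba   read _ → write a, move +1, go to R
R | _a[_]baba   read _ → write c, move +1, go to P
P | _ac[b]aba   read b → write b, move -1, go to S
S | _a[c]baba   read c → write a, move +1, go to Q
Q | _aa[b]aba   read b → write b, move -1, go to Q
Q | _a[a]baba   read a → write a, move +1, go to P
P | _aa[b]aba   read b → write b, move -1, go to S
S | _a[a]baba   read a → write _, move -1, go to Q
Q | _[a]_baba   read a → write a, move +1, go to P
P | _a[_]baba   read _ → write _, move -1, go to S
S | _[a]_baba   read a → write _, move -1, go to Q
Q | [_]__baba   read _ → write a, move +1, go to R
R | a[_]_baba   read _ → write c, move +1, go to P
P | ac[_]baba   read _ → write _, move -1, go to S
S | a[c]_baba   read c → write a, move +1, go to Q
Q | aa[_]baba   read _ → write a, move +1, go to R
R | aaa[b]aba   read b → write b, move +1, go to P
P | aaab[a]ba
The non-blank tape span at halt is aaababa.

aaababa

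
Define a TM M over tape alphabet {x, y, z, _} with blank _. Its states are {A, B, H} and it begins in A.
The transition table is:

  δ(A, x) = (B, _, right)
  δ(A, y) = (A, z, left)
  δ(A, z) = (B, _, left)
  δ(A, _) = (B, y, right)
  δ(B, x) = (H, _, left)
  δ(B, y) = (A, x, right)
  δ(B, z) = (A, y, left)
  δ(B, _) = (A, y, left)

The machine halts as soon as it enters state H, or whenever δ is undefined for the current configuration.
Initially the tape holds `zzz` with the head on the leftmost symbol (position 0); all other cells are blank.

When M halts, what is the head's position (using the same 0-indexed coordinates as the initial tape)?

state=A head=0 tape=__[z]zz   (A,z)→(B,_,left)
state=B head=-1 tape=_[_]_zz   (B,_)→(A,y,left)
state=A head=-2 tape=[_]y_zz   (A,_)→(B,y,right)
state=B head=-1 tape=y[y]_zz   (B,y)→(A,x,right)
state=A head=0 tape=yx[_]zz   (A,_)→(B,y,right)
state=B head=1 tape=yxy[z]z   (B,z)→(A,y,left)
state=A head=0 tape=yx[y]yz   (A,y)→(A,z,left)
state=A head=-1 tape=y[x]zyz   (A,x)→(B,_,right)
state=B head=0 tape=y_[z]yz   (B,z)→(A,y,left)
state=A head=-1 tape=y[_]yyz   (A,_)→(B,y,right)
state=B head=0 tape=yy[y]yz   (B,y)→(A,x,right)
state=A head=1 tape=yyx[y]z   (A,y)→(A,z,left)
state=A head=0 tape=yy[x]zz   (A,x)→(B,_,right)
state=B head=1 tape=yy_[z]z   (B,z)→(A,y,left)
state=A head=0 tape=yy[_]yz   (A,_)→(B,y,right)
state=B head=1 tape=yyy[y]z   (B,y)→(A,x,right)
state=A head=2 tape=yyyx[z]   (A,z)→(B,_,left)
state=B head=1 tape=yyy[x]_   (B,x)→(H,_,left)
state=H head=0 tape=yy[y]__
At halt the head is at cell 0.

0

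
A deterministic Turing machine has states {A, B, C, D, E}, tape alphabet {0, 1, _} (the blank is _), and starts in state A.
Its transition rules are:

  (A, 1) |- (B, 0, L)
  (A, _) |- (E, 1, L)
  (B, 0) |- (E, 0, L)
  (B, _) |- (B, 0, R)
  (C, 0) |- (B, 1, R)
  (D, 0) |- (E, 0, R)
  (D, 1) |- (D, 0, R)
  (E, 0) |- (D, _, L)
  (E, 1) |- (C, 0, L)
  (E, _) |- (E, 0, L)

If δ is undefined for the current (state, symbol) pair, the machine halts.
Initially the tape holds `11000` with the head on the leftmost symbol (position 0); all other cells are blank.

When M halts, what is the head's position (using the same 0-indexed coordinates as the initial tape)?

state=A head=0 tape=__[1]1000   (A,1)→(B,0,L)
state=B head=-1 tape=_[_]01000   (B,_)→(B,0,R)
state=B head=0 tape=_0[0]1000   (B,0)→(E,0,L)
state=E head=-1 tape=_[0]01000   (E,0)→(D,_,L)
state=D head=-2 tape=[_]_01000
At halt the head is at cell -2.

-2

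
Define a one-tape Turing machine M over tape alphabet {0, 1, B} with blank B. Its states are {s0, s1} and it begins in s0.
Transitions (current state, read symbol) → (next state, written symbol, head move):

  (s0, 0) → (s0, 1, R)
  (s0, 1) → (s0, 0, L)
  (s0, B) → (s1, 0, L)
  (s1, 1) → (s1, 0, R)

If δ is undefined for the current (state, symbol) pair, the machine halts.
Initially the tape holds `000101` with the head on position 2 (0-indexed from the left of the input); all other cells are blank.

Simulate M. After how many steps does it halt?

state=s0 head=2 tape=00[0]101B   (s0,0)→(s0,1,R)
state=s0 head=3 tape=001[1]01B   (s0,1)→(s0,0,L)
state=s0 head=2 tape=00[1]001B   (s0,1)→(s0,0,L)
state=s0 head=1 tape=0[0]0001B   (s0,0)→(s0,1,R)
state=s0 head=2 tape=01[0]001B   (s0,0)→(s0,1,R)
state=s0 head=3 tape=011[0]01B   (s0,0)→(s0,1,R)
state=s0 head=4 tape=0111[0]1B   (s0,0)→(s0,1,R)
state=s0 head=5 tape=01111[1]B   (s0,1)→(s0,0,L)
state=s0 head=4 tape=0111[1]0B   (s0,1)→(s0,0,L)
state=s0 head=3 tape=011[1]00B   (s0,1)→(s0,0,L)
state=s0 head=2 tape=01[1]000B   (s0,1)→(s0,0,L)
state=s0 head=1 tape=0[1]0000B   (s0,1)→(s0,0,L)
state=s0 head=0 tape=[0]00000B   (s0,0)→(s0,1,R)
state=s0 head=1 tape=1[0]0000B   (s0,0)→(s0,1,R)
state=s0 head=2 tape=11[0]000B   (s0,0)→(s0,1,R)
state=s0 head=3 tape=111[0]00B   (s0,0)→(s0,1,R)
state=s0 head=4 tape=1111[0]0B   (s0,0)→(s0,1,R)
state=s0 head=5 tape=11111[0]B   (s0,0)→(s0,1,R)
state=s0 head=6 tape=111111[B]   (s0,B)→(s1,0,L)
state=s1 head=5 tape=11111[1]0   (s1,1)→(s1,0,R)
state=s1 head=6 tape=111110[0]
M halts after 20 transitions.

20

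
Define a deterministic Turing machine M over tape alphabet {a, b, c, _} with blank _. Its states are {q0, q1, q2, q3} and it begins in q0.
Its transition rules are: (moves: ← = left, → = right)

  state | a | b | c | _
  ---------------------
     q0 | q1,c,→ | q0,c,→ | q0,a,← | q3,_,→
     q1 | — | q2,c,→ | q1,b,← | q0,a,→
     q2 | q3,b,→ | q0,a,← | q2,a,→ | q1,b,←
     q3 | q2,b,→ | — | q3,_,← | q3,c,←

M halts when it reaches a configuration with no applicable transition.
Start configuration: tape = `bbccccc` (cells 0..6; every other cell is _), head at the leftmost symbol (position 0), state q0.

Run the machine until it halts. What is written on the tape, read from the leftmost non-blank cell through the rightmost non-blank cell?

q0 | _[b]bccccc_   read b → write c, move →, go to q0
q0 | _c[b]ccccc_   read b → write c, move →, go to q0
q0 | _cc[c]cccc_   read c → write a, move ←, go to q0
q0 | _c[c]acccc_   read c → write a, move ←, go to q0
q0 | _[c]aacccc_   read c → write a, move ←, go to q0
q0 | [_]aaacccc_   read _ → write _, move →, go to q3
q3 | _[a]aacccc_   read a → write b, move →, go to q2
q2 | _b[a]acccc_   read a → write b, move →, go to q3
q3 | _bb[a]cccc_   read a → write b, move →, go to q2
q2 | _bbb[c]ccc_   read c → write a, move →, go to q2
q2 | _bbba[c]cc_   read c → write a, move →, go to q2
q2 | _bbbaa[c]c_   read c → write a, move →, go to q2
q2 | _bbbaaa[c]_   read c → write a, move →, go to q2
q2 | _bbbaaaa[_]   read _ → write b, move ←, go to q1
q1 | _bbbaaa[a]b
The non-blank tape span at halt is bbbaaaab.

bbbaaaab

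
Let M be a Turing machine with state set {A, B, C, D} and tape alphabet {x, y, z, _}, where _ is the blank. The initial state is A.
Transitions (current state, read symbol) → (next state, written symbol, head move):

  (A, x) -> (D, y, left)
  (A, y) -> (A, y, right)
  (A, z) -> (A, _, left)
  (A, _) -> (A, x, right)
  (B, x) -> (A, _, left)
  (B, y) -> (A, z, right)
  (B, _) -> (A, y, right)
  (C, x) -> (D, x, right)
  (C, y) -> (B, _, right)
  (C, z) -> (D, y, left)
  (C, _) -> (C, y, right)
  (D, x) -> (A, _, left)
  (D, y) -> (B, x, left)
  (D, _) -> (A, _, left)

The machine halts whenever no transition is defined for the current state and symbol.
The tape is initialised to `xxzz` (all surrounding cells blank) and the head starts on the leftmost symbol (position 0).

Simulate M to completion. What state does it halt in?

D

state=A head=0 tape=____[x]xzz   (A,x)→(D,y,left)
state=D head=-1 tape=___[_]yxzz   (D,_)→(A,_,left)
state=A head=-2 tape=__[_]_yxzz   (A,_)→(A,x,right)
state=A head=-1 tape=__x[_]yxzz   (A,_)→(A,x,right)
state=A head=0 tape=__xx[y]xzz   (A,y)→(A,y,right)
state=A head=1 tape=__xxy[x]zz   (A,x)→(D,y,left)
state=D head=0 tape=__xx[y]yzz   (D,y)→(B,x,left)
state=B head=-1 tape=__x[x]xyzz   (B,x)→(A,_,left)
state=A head=-2 tape=__[x]_xyzz   (A,x)→(D,y,left)
state=D head=-3 tape=_[_]y_xyzz   (D,_)→(A,_,left)
state=A head=-4 tape=[_]_y_xyzz   (A,_)→(A,x,right)
state=A head=-3 tape=x[_]y_xyzz   (A,_)→(A,x,right)
state=A head=-2 tape=xx[y]_xyzz   (A,y)→(A,y,right)
state=A head=-1 tape=xxy[_]xyzz   (A,_)→(A,x,right)
state=A head=0 tape=xxyx[x]yzz   (A,x)→(D,y,left)
state=D head=-1 tape=xxy[x]yyzz   (D,x)→(A,_,left)
state=A head=-2 tape=xx[y]_yyzz   (A,y)→(A,y,right)
state=A head=-1 tape=xxy[_]yyzz   (A,_)→(A,x,right)
state=A head=0 tape=xxyx[y]yzz   (A,y)→(A,y,right)
state=A head=1 tape=xxyxy[y]zz   (A,y)→(A,y,right)
state=A head=2 tape=xxyxyy[z]z   (A,z)→(A,_,left)
state=A head=1 tape=xxyxy[y]_z   (A,y)→(A,y,right)
state=A head=2 tape=xxyxyy[_]z   (A,_)→(A,x,right)
state=A head=3 tape=xxyxyyx[z]   (A,z)→(A,_,left)
state=A head=2 tape=xxyxyy[x]_   (A,x)→(D,y,left)
state=D head=1 tape=xxyxy[y]y_   (D,y)→(B,x,left)
state=B head=0 tape=xxyx[y]xy_   (B,y)→(A,z,right)
state=A head=1 tape=xxyxz[x]y_   (A,x)→(D,y,left)
state=D head=0 tape=xxyx[z]yy_
No transition is defined for (D, z); M halts in state D.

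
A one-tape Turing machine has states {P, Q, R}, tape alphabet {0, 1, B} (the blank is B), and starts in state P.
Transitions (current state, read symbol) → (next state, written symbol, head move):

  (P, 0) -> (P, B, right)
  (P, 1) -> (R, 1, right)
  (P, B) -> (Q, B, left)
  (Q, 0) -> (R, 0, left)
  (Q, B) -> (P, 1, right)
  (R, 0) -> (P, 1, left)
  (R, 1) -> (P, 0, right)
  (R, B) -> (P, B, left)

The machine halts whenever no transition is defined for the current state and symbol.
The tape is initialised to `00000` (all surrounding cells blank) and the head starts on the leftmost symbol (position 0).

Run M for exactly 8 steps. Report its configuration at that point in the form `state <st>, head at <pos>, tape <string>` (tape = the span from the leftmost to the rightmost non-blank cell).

state=P head=0 tape=[0]0000B   (P,0)→(P,B,right)
state=P head=1 tape=B[0]000B   (P,0)→(P,B,right)
state=P head=2 tape=BB[0]00B   (P,0)→(P,B,right)
state=P head=3 tape=BBB[0]0B   (P,0)→(P,B,right)
state=P head=4 tape=BBBB[0]B   (P,0)→(P,B,right)
state=P head=5 tape=BBBBB[B]   (P,B)→(Q,B,left)
state=Q head=4 tape=BBBB[B]B   (Q,B)→(P,1,right)
state=P head=5 tape=BBBB1[B]   (P,B)→(Q,B,left)
state=Q head=4 tape=BBBB[1]B
After 8 steps: state Q, head at 4, tape 1.

state Q, head at 4, tape 1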